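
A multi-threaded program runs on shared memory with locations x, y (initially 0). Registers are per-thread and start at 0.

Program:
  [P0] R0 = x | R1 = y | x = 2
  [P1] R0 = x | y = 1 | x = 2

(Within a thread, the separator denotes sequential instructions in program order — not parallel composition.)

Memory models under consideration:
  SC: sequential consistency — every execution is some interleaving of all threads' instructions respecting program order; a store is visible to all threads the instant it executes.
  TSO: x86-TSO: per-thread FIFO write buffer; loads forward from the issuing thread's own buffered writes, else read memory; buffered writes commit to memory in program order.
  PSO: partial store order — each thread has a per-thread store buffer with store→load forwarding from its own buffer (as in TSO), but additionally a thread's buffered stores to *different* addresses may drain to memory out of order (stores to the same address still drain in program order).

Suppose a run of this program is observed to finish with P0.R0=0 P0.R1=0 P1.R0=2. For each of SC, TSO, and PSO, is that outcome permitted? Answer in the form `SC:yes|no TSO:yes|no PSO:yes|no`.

SC:yes TSO:yes PSO:yes

outcome vector order: (P0.R0,P0.R1,P1.R0)
SC: 4 outcomes — {0/0/0, 0/0/2, 0/1/0, 2/1/0}
TSO: 4 outcomes — {0/0/0, 0/0/2, 0/1/0, 2/1/0}
PSO: 5 outcomes — {0/0/0, 0/0/2, 0/1/0, 2/0/0, 2/1/0}
target 0/0/2 ∈ {SC,TSO,PSO}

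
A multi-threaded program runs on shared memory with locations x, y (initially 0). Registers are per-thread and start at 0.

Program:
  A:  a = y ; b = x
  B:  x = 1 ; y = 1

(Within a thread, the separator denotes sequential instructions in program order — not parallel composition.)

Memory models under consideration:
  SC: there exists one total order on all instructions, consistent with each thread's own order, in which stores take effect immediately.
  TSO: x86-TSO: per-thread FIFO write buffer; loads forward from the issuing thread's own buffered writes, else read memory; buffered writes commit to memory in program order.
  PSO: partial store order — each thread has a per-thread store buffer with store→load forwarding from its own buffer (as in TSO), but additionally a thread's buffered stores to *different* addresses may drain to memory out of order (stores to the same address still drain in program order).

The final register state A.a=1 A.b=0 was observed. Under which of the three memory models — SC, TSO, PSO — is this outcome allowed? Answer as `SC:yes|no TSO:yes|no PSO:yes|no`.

outcome vector order: (A.a,A.b)
SC: 3 outcomes — {<0 0>, <0 1>, <1 1>}
TSO: 3 outcomes — {<0 0>, <0 1>, <1 1>}
PSO: 4 outcomes — {<0 0>, <0 1>, <1 0>, <1 1>}
target <1 0> ∈ {PSO}

SC:no TSO:no PSO:yes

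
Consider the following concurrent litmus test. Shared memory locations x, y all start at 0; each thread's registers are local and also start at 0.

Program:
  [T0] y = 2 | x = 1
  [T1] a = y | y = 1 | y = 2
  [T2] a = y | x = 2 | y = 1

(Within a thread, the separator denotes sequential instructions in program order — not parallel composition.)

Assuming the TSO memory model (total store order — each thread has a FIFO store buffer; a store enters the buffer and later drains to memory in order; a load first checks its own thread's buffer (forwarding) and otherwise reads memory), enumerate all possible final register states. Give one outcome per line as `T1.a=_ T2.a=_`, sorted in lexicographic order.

T1.a=0 T2.a=0
T1.a=0 T2.a=1
T1.a=0 T2.a=2
T1.a=1 T2.a=0
T1.a=1 T2.a=2
T1.a=2 T2.a=0
T1.a=2 T2.a=1
T1.a=2 T2.a=2

outcome vector order: (T1.a,T2.a)
|TSO outcomes| = 8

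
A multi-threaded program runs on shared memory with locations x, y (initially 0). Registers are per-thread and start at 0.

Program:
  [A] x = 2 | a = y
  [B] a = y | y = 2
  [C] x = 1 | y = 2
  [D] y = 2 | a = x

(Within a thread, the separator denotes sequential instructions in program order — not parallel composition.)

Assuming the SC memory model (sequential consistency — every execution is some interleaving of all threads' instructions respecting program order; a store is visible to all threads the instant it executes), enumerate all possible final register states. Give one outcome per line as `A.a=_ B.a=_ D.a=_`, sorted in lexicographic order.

outcome vector order: (A.a,B.a,D.a)
|SC outcomes| = 10

A.a=0 B.a=0 D.a=1
A.a=0 B.a=0 D.a=2
A.a=0 B.a=2 D.a=1
A.a=0 B.a=2 D.a=2
A.a=2 B.a=0 D.a=0
A.a=2 B.a=0 D.a=1
A.a=2 B.a=0 D.a=2
A.a=2 B.a=2 D.a=0
A.a=2 B.a=2 D.a=1
A.a=2 B.a=2 D.a=2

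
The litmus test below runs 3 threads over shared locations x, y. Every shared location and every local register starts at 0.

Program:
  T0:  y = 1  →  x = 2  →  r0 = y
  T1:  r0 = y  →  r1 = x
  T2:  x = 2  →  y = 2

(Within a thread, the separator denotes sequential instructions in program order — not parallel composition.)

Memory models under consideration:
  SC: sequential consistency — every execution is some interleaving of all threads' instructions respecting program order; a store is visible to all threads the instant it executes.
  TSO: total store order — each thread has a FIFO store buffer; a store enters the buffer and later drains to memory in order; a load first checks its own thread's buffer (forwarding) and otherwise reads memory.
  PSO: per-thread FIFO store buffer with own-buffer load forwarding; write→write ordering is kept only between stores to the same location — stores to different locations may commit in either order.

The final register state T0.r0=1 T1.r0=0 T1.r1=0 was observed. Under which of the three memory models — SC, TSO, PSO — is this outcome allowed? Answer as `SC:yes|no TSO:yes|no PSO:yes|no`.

SC:yes TSO:yes PSO:yes

outcome vector order: (T0.r0,T1.r0,T1.r1)
SC (10): 1/0/0; 1/0/2; 1/1/0; 1/1/2; 1/2/2; 2/0/0; 2/0/2; 2/1/0; 2/1/2; 2/2/2
TSO (10): 1/0/0; 1/0/2; 1/1/0; 1/1/2; 1/2/2; 2/0/0; 2/0/2; 2/1/0; 2/1/2; 2/2/2
PSO (12): 1/0/0; 1/0/2; 1/1/0; 1/1/2; 1/2/0; 1/2/2; 2/0/0; 2/0/2; 2/1/0; 2/1/2; 2/2/0; 2/2/2
target 1/0/0 ∈ {SC,TSO,PSO}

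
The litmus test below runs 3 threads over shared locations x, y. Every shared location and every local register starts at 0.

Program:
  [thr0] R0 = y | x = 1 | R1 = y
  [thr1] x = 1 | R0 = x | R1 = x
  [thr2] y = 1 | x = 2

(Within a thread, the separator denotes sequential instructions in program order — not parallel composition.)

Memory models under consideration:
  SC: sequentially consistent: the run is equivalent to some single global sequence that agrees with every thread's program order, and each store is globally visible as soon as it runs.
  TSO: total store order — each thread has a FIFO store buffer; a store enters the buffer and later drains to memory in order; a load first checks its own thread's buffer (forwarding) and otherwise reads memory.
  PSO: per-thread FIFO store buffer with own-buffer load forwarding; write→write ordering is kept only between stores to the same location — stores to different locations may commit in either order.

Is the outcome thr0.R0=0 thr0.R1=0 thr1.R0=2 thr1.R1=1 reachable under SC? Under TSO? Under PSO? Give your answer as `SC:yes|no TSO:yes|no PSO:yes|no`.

outcome vector order: (thr0.R0,thr0.R1,thr1.R0,thr1.R1)
SC (11): 0011 0012 0022 0111 0112 0121 0122 1111 1112 1121 1122
TSO (12): 0011 0012 0021 0022 0111 0112 0121 0122 1111 1112 1121 1122
PSO (12): 0011 0012 0021 0022 0111 0112 0121 0122 1111 1112 1121 1122
target 0021 ∈ {TSO,PSO}

SC:no TSO:yes PSO:yes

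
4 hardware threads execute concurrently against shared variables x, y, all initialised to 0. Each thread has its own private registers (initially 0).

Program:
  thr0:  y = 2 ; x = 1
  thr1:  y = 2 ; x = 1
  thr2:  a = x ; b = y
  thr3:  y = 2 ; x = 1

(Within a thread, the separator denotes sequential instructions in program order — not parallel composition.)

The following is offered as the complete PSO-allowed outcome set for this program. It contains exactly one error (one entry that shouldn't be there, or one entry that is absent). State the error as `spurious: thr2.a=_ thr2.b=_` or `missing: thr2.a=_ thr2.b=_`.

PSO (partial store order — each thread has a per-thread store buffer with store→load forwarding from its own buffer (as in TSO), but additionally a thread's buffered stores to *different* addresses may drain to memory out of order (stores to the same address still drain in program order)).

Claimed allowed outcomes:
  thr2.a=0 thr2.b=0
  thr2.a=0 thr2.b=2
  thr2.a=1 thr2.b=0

outcome vector order: (thr2.a,thr2.b)
[PSO] allowed = {00, 02, 10, 12}
PSO∖claimed = {12}

missing: thr2.a=1 thr2.b=2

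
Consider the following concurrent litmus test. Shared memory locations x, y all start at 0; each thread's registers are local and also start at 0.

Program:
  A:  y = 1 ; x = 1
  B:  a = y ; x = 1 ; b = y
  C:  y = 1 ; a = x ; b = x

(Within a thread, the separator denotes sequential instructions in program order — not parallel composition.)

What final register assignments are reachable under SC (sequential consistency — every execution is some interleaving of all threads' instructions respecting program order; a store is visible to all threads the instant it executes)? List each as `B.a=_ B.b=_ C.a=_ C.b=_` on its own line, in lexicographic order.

B.a=0 B.b=0 C.a=1 C.b=1
B.a=0 B.b=1 C.a=0 C.b=0
B.a=0 B.b=1 C.a=0 C.b=1
B.a=0 B.b=1 C.a=1 C.b=1
B.a=1 B.b=1 C.a=0 C.b=0
B.a=1 B.b=1 C.a=0 C.b=1
B.a=1 B.b=1 C.a=1 C.b=1

outcome vector order: (B.a,B.b,C.a,C.b)
|SC outcomes| = 7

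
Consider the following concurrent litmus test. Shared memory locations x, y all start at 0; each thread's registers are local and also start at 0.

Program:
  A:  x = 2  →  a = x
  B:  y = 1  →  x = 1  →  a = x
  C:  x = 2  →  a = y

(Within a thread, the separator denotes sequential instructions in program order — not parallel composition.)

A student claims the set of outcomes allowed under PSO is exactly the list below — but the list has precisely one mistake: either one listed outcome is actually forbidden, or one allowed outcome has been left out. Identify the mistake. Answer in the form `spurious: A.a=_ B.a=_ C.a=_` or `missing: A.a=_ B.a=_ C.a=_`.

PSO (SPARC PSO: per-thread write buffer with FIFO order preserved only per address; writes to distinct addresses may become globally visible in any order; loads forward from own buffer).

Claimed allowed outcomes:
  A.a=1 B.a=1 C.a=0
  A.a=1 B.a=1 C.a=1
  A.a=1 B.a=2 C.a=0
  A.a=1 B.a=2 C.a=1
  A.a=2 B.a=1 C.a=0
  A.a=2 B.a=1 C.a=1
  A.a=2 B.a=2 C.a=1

outcome vector order: (A.a,B.a,C.a)
[PSO] allowed = {110, 111, 120, 121, 210, 211, 220, 221}
PSO∖claimed = {220}

missing: A.a=2 B.a=2 C.a=0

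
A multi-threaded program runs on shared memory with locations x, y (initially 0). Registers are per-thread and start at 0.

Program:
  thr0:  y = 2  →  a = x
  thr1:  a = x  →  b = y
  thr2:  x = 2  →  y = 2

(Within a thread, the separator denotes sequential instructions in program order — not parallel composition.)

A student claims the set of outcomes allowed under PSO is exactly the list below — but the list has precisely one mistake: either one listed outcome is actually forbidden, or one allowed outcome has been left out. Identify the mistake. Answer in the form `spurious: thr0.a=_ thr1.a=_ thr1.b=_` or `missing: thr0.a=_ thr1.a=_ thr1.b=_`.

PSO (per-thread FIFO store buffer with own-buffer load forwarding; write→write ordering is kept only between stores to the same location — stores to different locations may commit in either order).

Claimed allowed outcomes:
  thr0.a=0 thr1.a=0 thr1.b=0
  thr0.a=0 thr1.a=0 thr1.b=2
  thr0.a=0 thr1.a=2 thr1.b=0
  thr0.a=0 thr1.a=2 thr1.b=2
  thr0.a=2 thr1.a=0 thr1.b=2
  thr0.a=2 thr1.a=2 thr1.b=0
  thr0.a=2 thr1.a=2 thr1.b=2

outcome vector order: (thr0.a,thr1.a,thr1.b)
PSO: 8 outcomes — {000; 002; 020; 022; 200; 202; 220; 222}
PSO∖claimed = {200}

missing: thr0.a=2 thr1.a=0 thr1.b=0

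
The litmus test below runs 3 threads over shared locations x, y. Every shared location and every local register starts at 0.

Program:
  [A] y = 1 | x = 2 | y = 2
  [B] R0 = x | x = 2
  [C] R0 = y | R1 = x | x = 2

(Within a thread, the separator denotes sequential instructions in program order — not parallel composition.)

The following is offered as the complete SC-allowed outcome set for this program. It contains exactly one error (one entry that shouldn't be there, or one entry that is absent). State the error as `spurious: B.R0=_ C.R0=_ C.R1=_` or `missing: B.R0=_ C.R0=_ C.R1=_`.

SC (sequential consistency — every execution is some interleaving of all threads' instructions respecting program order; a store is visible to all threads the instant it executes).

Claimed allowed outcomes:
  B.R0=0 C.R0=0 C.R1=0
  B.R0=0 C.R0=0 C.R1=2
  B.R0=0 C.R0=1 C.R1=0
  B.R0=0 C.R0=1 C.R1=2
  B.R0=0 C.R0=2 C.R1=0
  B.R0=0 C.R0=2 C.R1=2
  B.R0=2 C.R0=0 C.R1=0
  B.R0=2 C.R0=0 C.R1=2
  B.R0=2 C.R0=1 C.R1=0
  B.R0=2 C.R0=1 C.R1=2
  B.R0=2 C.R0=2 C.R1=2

outcome vector order: (B.R0,C.R0,C.R1)
under SC → 0/0/0 0/0/2 0/1/0 0/1/2 0/2/2 2/0/0 2/0/2 2/1/0 2/1/2 2/2/2
claimed∖SC = {0/2/0}

spurious: B.R0=0 C.R0=2 C.R1=0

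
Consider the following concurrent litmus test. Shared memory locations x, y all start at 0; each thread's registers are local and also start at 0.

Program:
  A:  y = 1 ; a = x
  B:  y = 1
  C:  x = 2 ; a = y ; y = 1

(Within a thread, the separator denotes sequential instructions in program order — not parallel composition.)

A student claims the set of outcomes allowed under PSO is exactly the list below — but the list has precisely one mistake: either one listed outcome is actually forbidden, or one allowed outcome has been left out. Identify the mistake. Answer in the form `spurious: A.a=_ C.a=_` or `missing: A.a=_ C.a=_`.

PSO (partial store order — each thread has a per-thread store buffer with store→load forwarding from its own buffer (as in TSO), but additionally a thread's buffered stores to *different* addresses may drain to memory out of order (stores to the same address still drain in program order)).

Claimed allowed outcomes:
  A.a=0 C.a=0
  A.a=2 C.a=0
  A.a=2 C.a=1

missing: A.a=0 C.a=1

outcome vector order: (A.a,C.a)
[PSO] allowed = {00; 01; 20; 21}
PSO∖claimed = {01}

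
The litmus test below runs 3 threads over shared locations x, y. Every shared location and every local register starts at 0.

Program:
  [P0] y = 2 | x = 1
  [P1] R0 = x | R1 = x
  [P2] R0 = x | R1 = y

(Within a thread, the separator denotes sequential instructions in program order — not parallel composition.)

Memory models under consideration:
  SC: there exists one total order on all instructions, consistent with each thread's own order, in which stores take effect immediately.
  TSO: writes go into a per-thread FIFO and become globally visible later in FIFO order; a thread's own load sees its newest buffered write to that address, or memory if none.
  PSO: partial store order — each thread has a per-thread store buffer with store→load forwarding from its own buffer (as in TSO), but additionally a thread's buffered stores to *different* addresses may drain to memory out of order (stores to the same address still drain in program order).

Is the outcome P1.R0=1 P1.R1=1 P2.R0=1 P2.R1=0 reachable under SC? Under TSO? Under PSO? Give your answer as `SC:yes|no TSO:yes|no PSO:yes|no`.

SC:no TSO:no PSO:yes

outcome vector order: (P1.R0,P1.R1,P2.R0,P2.R1)
[SC] allowed = {<0 0 0 0>; <0 0 0 2>; <0 0 1 2>; <0 1 0 0>; <0 1 0 2>; <0 1 1 2>; <1 1 0 0>; <1 1 0 2>; <1 1 1 2>}
[TSO] allowed = {<0 0 0 0>; <0 0 0 2>; <0 0 1 2>; <0 1 0 0>; <0 1 0 2>; <0 1 1 2>; <1 1 0 0>; <1 1 0 2>; <1 1 1 2>}
[PSO] allowed = {<0 0 0 0>; <0 0 0 2>; <0 0 1 0>; <0 0 1 2>; <0 1 0 0>; <0 1 0 2>; <0 1 1 0>; <0 1 1 2>; <1 1 0 0>; <1 1 0 2>; <1 1 1 0>; <1 1 1 2>}
target <1 1 1 0> ∈ {PSO}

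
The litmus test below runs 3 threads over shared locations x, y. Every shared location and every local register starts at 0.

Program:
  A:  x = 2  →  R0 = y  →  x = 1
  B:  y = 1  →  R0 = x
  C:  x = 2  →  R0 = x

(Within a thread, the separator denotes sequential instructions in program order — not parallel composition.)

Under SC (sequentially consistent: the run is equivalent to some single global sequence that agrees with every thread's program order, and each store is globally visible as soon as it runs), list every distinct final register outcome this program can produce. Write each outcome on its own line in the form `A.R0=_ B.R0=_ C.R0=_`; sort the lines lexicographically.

A.R0=0 B.R0=1 C.R0=1
A.R0=0 B.R0=1 C.R0=2
A.R0=0 B.R0=2 C.R0=1
A.R0=0 B.R0=2 C.R0=2
A.R0=1 B.R0=0 C.R0=1
A.R0=1 B.R0=0 C.R0=2
A.R0=1 B.R0=1 C.R0=1
A.R0=1 B.R0=1 C.R0=2
A.R0=1 B.R0=2 C.R0=1
A.R0=1 B.R0=2 C.R0=2

outcome vector order: (A.R0,B.R0,C.R0)
|SC outcomes| = 10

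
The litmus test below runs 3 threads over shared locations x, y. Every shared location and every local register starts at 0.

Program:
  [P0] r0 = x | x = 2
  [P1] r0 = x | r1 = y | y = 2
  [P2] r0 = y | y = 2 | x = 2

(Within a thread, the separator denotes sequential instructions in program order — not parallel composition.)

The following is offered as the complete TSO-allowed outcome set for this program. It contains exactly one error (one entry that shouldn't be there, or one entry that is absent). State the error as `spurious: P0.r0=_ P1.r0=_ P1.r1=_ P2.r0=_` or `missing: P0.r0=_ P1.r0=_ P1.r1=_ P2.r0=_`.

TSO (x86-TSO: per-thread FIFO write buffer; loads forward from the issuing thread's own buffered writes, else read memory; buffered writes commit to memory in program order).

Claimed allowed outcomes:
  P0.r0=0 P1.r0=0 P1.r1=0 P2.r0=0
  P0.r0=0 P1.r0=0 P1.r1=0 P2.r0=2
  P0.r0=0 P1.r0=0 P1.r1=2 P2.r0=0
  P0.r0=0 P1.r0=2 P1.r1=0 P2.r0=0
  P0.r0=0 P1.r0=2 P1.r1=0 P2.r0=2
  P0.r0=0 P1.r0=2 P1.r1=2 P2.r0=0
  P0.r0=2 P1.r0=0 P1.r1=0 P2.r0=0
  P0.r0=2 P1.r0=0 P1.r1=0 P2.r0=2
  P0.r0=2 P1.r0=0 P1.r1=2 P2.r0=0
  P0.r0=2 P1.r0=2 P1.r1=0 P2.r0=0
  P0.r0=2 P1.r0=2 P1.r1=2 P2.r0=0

spurious: P0.r0=2 P1.r0=2 P1.r1=0 P2.r0=0

outcome vector order: (P0.r0,P1.r0,P1.r1,P2.r0)
under TSO → 0/0/0/0 0/0/0/2 0/0/2/0 0/2/0/0 0/2/0/2 0/2/2/0 2/0/0/0 2/0/0/2 2/0/2/0 2/2/2/0
claimed∖TSO = {2/2/0/0}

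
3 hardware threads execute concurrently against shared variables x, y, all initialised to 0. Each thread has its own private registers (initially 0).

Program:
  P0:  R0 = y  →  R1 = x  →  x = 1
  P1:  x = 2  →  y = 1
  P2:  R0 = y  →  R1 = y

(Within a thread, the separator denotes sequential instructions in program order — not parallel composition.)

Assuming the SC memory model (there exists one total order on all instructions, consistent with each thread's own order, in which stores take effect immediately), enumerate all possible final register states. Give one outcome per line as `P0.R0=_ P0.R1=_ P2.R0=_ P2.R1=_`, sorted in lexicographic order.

outcome vector order: (P0.R0,P0.R1,P2.R0,P2.R1)
|SC outcomes| = 9

P0.R0=0 P0.R1=0 P2.R0=0 P2.R1=0
P0.R0=0 P0.R1=0 P2.R0=0 P2.R1=1
P0.R0=0 P0.R1=0 P2.R0=1 P2.R1=1
P0.R0=0 P0.R1=2 P2.R0=0 P2.R1=0
P0.R0=0 P0.R1=2 P2.R0=0 P2.R1=1
P0.R0=0 P0.R1=2 P2.R0=1 P2.R1=1
P0.R0=1 P0.R1=2 P2.R0=0 P2.R1=0
P0.R0=1 P0.R1=2 P2.R0=0 P2.R1=1
P0.R0=1 P0.R1=2 P2.R0=1 P2.R1=1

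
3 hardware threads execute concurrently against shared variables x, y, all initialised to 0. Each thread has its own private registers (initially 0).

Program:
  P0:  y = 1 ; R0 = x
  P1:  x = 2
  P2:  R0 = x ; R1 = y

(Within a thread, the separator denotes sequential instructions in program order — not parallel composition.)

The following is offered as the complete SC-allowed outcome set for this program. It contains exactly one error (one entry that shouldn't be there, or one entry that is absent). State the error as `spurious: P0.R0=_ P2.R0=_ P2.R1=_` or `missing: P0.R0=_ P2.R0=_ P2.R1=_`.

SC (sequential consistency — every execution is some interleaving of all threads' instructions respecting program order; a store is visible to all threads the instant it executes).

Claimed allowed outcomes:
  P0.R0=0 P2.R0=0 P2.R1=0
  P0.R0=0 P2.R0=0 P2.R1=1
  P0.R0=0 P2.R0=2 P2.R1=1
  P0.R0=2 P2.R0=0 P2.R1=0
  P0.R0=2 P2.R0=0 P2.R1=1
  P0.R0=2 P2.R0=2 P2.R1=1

missing: P0.R0=2 P2.R0=2 P2.R1=0

outcome vector order: (P0.R0,P2.R0,P2.R1)
[SC] allowed = {(0,0,0); (0,0,1); (0,2,1); (2,0,0); (2,0,1); (2,2,0); (2,2,1)}
SC∖claimed = {(2,2,0)}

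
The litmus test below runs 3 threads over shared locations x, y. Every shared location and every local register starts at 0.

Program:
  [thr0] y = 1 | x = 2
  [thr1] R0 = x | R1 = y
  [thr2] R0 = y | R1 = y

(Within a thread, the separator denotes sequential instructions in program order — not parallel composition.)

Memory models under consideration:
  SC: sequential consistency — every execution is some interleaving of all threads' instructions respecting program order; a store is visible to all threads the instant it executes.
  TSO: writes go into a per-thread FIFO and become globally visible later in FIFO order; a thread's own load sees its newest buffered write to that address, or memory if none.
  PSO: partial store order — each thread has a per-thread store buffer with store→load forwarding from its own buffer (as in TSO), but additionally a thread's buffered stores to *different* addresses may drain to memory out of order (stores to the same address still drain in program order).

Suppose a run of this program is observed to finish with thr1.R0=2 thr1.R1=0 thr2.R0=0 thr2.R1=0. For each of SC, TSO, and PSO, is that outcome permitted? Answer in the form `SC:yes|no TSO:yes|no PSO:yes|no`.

SC:no TSO:no PSO:yes

outcome vector order: (thr1.R0,thr1.R1,thr2.R0,thr2.R1)
SC: 9 outcomes — {<0 0 0 0>, <0 0 0 1>, <0 0 1 1>, <0 1 0 0>, <0 1 0 1>, <0 1 1 1>, <2 1 0 0>, <2 1 0 1>, <2 1 1 1>}
TSO: 9 outcomes — {<0 0 0 0>, <0 0 0 1>, <0 0 1 1>, <0 1 0 0>, <0 1 0 1>, <0 1 1 1>, <2 1 0 0>, <2 1 0 1>, <2 1 1 1>}
PSO: 12 outcomes — {<0 0 0 0>, <0 0 0 1>, <0 0 1 1>, <0 1 0 0>, <0 1 0 1>, <0 1 1 1>, <2 0 0 0>, <2 0 0 1>, <2 0 1 1>, <2 1 0 0>, <2 1 0 1>, <2 1 1 1>}
target <2 0 0 0> ∈ {PSO}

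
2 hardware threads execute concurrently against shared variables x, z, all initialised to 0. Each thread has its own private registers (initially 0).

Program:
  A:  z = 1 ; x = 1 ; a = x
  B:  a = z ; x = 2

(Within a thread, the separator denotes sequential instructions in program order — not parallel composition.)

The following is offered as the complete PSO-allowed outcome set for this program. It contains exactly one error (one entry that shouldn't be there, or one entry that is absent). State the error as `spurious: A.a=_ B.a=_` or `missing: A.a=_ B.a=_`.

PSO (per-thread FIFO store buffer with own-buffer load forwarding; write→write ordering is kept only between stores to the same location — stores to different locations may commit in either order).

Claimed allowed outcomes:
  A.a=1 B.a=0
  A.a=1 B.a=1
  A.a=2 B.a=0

missing: A.a=2 B.a=1

outcome vector order: (A.a,B.a)
PSO (4): 1/0; 1/1; 2/0; 2/1
PSO∖claimed = {2/1}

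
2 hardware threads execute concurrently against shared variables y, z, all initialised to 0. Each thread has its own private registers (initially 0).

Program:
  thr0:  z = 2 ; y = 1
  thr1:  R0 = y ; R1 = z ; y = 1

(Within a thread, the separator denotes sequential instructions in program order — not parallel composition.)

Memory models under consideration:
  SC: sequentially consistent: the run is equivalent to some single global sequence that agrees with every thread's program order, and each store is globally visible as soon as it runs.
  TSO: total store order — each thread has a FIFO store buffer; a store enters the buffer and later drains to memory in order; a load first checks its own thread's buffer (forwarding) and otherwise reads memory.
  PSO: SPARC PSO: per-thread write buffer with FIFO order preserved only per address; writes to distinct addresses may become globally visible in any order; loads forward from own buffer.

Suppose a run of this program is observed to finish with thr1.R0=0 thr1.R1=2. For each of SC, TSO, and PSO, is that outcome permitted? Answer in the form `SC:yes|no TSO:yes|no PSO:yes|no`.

outcome vector order: (thr1.R0,thr1.R1)
[SC] allowed = {<0 0>, <0 2>, <1 2>}
[TSO] allowed = {<0 0>, <0 2>, <1 2>}
[PSO] allowed = {<0 0>, <0 2>, <1 0>, <1 2>}
target <0 2> ∈ {SC,TSO,PSO}

SC:yes TSO:yes PSO:yes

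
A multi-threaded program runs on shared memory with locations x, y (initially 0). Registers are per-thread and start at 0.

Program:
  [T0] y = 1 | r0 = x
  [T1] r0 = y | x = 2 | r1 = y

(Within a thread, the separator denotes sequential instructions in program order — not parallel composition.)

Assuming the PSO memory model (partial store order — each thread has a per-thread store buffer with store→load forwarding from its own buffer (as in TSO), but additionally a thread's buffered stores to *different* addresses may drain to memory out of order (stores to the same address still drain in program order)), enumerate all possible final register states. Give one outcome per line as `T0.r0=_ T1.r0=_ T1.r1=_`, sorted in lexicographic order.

T0.r0=0 T1.r0=0 T1.r1=0
T0.r0=0 T1.r0=0 T1.r1=1
T0.r0=0 T1.r0=1 T1.r1=1
T0.r0=2 T1.r0=0 T1.r1=0
T0.r0=2 T1.r0=0 T1.r1=1
T0.r0=2 T1.r0=1 T1.r1=1

outcome vector order: (T0.r0,T1.r0,T1.r1)
|PSO outcomes| = 6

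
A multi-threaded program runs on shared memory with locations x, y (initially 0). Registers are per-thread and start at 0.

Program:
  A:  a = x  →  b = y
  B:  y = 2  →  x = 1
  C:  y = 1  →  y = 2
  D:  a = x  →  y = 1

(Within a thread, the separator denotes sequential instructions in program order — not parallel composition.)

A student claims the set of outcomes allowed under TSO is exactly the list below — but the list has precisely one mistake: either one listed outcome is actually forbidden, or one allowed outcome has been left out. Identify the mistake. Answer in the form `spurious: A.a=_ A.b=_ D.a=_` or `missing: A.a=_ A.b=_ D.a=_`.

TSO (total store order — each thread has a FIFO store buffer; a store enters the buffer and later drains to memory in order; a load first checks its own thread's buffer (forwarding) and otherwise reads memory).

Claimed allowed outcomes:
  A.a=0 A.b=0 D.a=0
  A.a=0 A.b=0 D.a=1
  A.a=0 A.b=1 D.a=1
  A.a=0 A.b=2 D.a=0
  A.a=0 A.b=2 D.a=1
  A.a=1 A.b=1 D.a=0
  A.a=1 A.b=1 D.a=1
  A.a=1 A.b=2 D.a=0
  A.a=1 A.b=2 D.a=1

missing: A.a=0 A.b=1 D.a=0

outcome vector order: (A.a,A.b,D.a)
TSO (10): <0 0 0>, <0 0 1>, <0 1 0>, <0 1 1>, <0 2 0>, <0 2 1>, <1 1 0>, <1 1 1>, <1 2 0>, <1 2 1>
TSO∖claimed = {<0 1 0>}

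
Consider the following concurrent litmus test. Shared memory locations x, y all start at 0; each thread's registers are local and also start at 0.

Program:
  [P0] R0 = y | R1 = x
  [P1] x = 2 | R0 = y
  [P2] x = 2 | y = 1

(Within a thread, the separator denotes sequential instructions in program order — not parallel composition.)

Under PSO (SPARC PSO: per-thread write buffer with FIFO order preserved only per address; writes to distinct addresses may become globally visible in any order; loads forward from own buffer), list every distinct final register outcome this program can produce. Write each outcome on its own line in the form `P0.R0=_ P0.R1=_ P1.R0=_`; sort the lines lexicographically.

outcome vector order: (P0.R0,P0.R1,P1.R0)
|PSO outcomes| = 8

P0.R0=0 P0.R1=0 P1.R0=0
P0.R0=0 P0.R1=0 P1.R0=1
P0.R0=0 P0.R1=2 P1.R0=0
P0.R0=0 P0.R1=2 P1.R0=1
P0.R0=1 P0.R1=0 P1.R0=0
P0.R0=1 P0.R1=0 P1.R0=1
P0.R0=1 P0.R1=2 P1.R0=0
P0.R0=1 P0.R1=2 P1.R0=1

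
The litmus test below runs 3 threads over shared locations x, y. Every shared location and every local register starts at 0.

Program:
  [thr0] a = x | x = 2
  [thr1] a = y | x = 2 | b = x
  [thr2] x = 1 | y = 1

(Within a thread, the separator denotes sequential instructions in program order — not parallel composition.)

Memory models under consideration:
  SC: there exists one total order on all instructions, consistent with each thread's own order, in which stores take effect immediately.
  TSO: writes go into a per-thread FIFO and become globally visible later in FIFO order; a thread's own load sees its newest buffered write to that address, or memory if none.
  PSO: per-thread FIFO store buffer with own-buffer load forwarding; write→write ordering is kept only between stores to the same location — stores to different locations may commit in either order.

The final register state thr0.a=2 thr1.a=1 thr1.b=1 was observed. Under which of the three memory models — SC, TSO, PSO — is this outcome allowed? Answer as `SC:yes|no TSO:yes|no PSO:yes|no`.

SC:no TSO:no PSO:yes

outcome vector order: (thr0.a,thr1.a,thr1.b)
under SC → 001 002 012 101 102 112 201 202 212
under TSO → 001 002 012 101 102 112 201 202 212
under PSO → 001 002 011 012 101 102 111 112 201 202 211 212
target 211 ∈ {PSO}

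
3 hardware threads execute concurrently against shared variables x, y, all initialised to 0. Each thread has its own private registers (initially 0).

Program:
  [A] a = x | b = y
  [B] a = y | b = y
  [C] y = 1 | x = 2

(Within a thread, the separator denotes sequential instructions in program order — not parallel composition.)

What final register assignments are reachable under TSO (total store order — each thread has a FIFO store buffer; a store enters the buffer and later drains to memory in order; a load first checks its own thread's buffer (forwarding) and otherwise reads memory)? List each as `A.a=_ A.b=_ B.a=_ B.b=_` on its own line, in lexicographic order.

outcome vector order: (A.a,A.b,B.a,B.b)
|TSO outcomes| = 9

A.a=0 A.b=0 B.a=0 B.b=0
A.a=0 A.b=0 B.a=0 B.b=1
A.a=0 A.b=0 B.a=1 B.b=1
A.a=0 A.b=1 B.a=0 B.b=0
A.a=0 A.b=1 B.a=0 B.b=1
A.a=0 A.b=1 B.a=1 B.b=1
A.a=2 A.b=1 B.a=0 B.b=0
A.a=2 A.b=1 B.a=0 B.b=1
A.a=2 A.b=1 B.a=1 B.b=1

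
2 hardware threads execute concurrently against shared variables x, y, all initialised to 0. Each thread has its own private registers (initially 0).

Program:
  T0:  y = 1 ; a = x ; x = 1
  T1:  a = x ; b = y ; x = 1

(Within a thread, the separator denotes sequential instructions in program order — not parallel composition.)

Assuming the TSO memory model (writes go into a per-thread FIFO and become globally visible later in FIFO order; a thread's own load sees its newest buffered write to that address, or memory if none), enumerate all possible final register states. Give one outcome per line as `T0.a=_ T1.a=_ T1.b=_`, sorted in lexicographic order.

T0.a=0 T1.a=0 T1.b=0
T0.a=0 T1.a=0 T1.b=1
T0.a=0 T1.a=1 T1.b=1
T0.a=1 T1.a=0 T1.b=0
T0.a=1 T1.a=0 T1.b=1

outcome vector order: (T0.a,T1.a,T1.b)
|TSO outcomes| = 5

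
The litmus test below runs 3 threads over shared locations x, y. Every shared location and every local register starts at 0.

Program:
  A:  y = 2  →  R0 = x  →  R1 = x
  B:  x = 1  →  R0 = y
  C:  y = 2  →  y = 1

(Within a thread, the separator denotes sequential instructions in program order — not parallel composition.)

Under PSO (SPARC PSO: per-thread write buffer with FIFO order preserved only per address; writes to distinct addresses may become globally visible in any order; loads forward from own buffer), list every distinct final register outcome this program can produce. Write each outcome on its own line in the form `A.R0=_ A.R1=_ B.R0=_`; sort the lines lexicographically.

A.R0=0 A.R1=0 B.R0=0
A.R0=0 A.R1=0 B.R0=1
A.R0=0 A.R1=0 B.R0=2
A.R0=0 A.R1=1 B.R0=0
A.R0=0 A.R1=1 B.R0=1
A.R0=0 A.R1=1 B.R0=2
A.R0=1 A.R1=1 B.R0=0
A.R0=1 A.R1=1 B.R0=1
A.R0=1 A.R1=1 B.R0=2

outcome vector order: (A.R0,A.R1,B.R0)
|PSO outcomes| = 9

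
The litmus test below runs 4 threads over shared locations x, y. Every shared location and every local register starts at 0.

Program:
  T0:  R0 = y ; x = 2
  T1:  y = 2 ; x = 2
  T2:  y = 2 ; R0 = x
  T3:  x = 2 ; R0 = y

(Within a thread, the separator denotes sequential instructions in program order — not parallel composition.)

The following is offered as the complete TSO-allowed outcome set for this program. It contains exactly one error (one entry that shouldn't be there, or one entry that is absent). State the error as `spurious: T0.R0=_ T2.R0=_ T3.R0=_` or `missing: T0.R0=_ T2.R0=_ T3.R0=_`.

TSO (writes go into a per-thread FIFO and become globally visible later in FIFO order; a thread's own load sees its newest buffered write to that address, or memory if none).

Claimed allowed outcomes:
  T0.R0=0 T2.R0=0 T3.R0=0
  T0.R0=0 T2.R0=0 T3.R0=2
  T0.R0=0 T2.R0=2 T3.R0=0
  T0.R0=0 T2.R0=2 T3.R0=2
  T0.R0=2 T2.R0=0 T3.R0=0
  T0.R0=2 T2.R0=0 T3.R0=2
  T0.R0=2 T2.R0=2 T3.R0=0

outcome vector order: (T0.R0,T2.R0,T3.R0)
under TSO → <0 0 0>; <0 0 2>; <0 2 0>; <0 2 2>; <2 0 0>; <2 0 2>; <2 2 0>; <2 2 2>
TSO∖claimed = {<2 2 2>}

missing: T0.R0=2 T2.R0=2 T3.R0=2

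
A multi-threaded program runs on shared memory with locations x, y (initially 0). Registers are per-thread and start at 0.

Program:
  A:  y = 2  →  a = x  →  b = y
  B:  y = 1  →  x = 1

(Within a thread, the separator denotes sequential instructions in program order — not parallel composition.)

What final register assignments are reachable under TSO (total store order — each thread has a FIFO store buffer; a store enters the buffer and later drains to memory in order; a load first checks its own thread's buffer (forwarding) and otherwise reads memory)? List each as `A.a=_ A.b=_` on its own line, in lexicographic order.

A.a=0 A.b=1
A.a=0 A.b=2
A.a=1 A.b=1
A.a=1 A.b=2

outcome vector order: (A.a,A.b)
|TSO outcomes| = 4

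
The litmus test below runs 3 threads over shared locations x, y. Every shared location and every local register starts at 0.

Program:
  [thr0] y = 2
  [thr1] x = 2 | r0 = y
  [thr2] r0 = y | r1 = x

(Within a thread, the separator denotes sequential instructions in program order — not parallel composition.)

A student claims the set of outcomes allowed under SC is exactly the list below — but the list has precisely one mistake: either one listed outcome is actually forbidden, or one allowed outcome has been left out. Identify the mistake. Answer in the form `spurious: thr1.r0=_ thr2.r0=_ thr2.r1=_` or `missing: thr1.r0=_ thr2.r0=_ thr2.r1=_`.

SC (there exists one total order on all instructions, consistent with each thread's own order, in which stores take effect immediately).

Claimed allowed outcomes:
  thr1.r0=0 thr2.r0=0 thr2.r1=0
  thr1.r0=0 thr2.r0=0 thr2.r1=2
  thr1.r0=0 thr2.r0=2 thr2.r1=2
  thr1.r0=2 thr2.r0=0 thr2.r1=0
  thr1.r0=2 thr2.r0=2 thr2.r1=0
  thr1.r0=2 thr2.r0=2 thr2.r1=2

missing: thr1.r0=2 thr2.r0=0 thr2.r1=2

outcome vector order: (thr1.r0,thr2.r0,thr2.r1)
under SC → 0/0/0, 0/0/2, 0/2/2, 2/0/0, 2/0/2, 2/2/0, 2/2/2
SC∖claimed = {2/0/2}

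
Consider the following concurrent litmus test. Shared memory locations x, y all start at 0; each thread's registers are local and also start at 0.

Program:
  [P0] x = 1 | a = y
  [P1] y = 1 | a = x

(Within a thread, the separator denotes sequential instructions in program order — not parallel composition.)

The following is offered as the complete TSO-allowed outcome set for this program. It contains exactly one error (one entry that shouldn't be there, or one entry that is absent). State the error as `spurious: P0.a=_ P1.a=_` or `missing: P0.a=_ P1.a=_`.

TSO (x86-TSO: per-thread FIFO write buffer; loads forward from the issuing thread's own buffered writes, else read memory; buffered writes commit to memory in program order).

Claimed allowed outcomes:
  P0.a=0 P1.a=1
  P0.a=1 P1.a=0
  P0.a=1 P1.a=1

missing: P0.a=0 P1.a=0

outcome vector order: (P0.a,P1.a)
TSO (4): (0,0), (0,1), (1,0), (1,1)
TSO∖claimed = {(0,0)}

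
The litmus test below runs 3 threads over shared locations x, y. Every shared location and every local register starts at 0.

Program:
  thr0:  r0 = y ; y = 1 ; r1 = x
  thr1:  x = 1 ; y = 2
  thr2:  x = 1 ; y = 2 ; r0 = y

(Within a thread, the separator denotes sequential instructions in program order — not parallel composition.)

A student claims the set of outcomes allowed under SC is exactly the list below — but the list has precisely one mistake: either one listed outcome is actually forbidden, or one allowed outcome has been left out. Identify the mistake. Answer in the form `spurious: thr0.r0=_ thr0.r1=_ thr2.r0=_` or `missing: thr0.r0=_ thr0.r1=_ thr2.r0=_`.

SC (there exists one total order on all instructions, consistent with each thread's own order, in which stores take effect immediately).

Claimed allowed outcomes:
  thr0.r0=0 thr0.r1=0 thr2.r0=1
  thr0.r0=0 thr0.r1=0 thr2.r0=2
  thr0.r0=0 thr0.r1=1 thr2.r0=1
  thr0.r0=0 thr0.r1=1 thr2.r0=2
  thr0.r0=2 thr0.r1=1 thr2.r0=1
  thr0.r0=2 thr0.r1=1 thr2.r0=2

outcome vector order: (thr0.r0,thr0.r1,thr2.r0)
under SC → 0/0/2, 0/1/1, 0/1/2, 2/1/1, 2/1/2
claimed∖SC = {0/0/1}

spurious: thr0.r0=0 thr0.r1=0 thr2.r0=1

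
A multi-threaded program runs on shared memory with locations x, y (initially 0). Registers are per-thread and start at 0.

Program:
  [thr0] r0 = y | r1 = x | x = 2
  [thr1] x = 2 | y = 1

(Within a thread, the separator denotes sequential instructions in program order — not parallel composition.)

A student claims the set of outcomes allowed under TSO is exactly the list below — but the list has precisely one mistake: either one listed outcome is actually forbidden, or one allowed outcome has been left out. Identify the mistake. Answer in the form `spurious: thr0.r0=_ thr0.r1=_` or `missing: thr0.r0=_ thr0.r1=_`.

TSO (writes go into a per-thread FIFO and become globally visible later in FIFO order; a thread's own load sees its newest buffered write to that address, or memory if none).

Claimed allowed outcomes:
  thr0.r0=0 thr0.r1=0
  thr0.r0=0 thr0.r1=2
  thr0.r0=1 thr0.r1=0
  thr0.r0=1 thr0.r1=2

outcome vector order: (thr0.r0,thr0.r1)
[TSO] allowed = {<0 0>; <0 2>; <1 2>}
claimed∖TSO = {<1 0>}

spurious: thr0.r0=1 thr0.r1=0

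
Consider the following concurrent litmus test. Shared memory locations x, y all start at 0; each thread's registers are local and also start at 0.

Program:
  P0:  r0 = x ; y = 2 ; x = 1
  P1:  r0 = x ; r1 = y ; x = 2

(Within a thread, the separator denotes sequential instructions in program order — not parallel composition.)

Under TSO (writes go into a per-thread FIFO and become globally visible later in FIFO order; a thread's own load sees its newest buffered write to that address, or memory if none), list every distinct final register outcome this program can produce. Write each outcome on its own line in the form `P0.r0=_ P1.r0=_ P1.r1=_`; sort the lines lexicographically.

P0.r0=0 P1.r0=0 P1.r1=0
P0.r0=0 P1.r0=0 P1.r1=2
P0.r0=0 P1.r0=1 P1.r1=2
P0.r0=2 P1.r0=0 P1.r1=0

outcome vector order: (P0.r0,P1.r0,P1.r1)
|TSO outcomes| = 4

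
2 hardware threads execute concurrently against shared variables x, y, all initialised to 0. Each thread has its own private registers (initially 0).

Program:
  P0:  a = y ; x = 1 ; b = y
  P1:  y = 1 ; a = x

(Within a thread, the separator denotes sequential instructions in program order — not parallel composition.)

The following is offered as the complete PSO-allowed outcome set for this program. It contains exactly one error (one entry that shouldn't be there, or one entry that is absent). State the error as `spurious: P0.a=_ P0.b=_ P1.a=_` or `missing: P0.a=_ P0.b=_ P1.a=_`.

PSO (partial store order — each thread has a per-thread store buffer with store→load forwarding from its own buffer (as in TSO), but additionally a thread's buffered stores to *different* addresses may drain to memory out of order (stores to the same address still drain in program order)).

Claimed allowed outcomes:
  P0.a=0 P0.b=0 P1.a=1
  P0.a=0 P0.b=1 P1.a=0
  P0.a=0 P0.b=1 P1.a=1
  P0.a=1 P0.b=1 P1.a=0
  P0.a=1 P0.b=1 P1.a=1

missing: P0.a=0 P0.b=0 P1.a=0

outcome vector order: (P0.a,P0.b,P1.a)
PSO: 6 outcomes — {000; 001; 010; 011; 110; 111}
PSO∖claimed = {000}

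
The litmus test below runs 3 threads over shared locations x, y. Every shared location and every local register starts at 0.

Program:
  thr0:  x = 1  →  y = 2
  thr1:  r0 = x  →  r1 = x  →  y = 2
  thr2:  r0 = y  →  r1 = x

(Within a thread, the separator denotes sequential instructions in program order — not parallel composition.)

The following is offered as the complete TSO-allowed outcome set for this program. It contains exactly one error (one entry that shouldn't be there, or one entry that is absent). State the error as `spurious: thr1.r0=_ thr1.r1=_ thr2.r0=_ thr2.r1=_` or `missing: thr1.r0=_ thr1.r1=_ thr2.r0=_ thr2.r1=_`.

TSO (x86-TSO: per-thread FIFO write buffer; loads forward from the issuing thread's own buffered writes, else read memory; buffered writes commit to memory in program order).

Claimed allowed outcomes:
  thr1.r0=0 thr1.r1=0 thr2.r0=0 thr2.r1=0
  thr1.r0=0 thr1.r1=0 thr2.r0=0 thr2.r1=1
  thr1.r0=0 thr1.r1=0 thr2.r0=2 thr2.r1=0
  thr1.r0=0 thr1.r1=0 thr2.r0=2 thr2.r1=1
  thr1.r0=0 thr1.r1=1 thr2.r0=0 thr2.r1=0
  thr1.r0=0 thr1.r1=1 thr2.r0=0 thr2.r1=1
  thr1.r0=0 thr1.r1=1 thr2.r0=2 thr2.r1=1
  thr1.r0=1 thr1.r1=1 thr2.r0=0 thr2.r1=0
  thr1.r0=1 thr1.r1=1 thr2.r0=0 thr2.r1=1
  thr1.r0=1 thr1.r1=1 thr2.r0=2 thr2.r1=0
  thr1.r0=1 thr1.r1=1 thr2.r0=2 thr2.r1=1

spurious: thr1.r0=1 thr1.r1=1 thr2.r0=2 thr2.r1=0

outcome vector order: (thr1.r0,thr1.r1,thr2.r0,thr2.r1)
[TSO] allowed = {0000 0001 0020 0021 0100 0101 0121 1100 1101 1121}
claimed∖TSO = {1120}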